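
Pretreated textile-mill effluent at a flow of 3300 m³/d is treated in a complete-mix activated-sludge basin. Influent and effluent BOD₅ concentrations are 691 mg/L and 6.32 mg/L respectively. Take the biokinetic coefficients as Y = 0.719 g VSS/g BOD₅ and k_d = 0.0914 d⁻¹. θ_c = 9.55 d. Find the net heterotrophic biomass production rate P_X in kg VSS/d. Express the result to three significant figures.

Observed yield with endogenous decay: Y_obs = Y / (1 + k_d·θ_c) = 0.719 / (1 + 0.0914 × 9.55) = 0.719 / 1.873 = 0.3839 g VSS/g BOD₅.
Mass of BOD₅ removed per day: Q(S₀ − S) = 3300 × 684.7 g/m³ = 2259 kg/d.
P_X = Y_obs · Q(S₀ − S) = 0.3839 × 2259 = 867.4 kg VSS/d.

P_X ≈ 867 kg VSS/d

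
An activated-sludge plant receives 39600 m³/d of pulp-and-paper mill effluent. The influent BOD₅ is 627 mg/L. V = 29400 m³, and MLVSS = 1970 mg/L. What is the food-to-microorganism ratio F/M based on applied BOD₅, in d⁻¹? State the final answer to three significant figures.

F/M ≈ 0.429 d⁻¹

Food-to-microorganism ratio F/M = Q S₀ / (V X) = 39600 × 627 / (29400 × 1970) = 0.4287 d⁻¹.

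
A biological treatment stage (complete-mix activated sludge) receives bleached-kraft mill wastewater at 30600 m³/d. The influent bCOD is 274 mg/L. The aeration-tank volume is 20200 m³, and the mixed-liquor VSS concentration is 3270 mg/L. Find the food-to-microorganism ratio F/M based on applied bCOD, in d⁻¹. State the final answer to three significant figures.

F/M = Q·S₀ / (V·X) = 30600 × 274 / (20200 × 3270) = 0.1269 g bCOD·(g VSS·d)⁻¹.

F/M ≈ 0.127 d⁻¹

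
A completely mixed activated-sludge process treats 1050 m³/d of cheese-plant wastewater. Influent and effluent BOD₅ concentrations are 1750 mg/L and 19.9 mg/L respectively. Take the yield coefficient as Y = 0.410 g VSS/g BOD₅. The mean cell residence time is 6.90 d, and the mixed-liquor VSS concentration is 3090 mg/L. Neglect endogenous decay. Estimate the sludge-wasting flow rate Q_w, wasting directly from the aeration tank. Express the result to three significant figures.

Q_w ≈ 241 m³/d

With k_d = 0 the design equation reduces to V = Y Q (S₀−S) θ_c / X = 0.410 × 1050 × (1750 − 19.9) × 6.90 / 3090 = 1663 m³.
For wasting at MLVSS concentration, Q_w = V/θ_c = 1663/6.90 = 241.0 m³/d.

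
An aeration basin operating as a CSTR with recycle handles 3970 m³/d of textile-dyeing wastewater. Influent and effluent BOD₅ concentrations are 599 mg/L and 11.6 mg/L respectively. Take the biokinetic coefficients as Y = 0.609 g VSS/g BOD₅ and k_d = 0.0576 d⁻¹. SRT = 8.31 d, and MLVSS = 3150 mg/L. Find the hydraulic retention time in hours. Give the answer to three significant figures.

Rearranging the biomass balance for a CMAS with decay, V = Y·Q·ΔS·θ_c / [X·(1+k_d θ_c)] = 0.609 × 3970 × (599 − 11.6) × 8.31 / [3150 × (1 + 0.0576 × 8.31)] = 1.18×10^7 / 4658 = 2534 m³.
Hydraulic retention time τ = V/Q = 2534 / 3970 = 0.6382 d = 15.32 h.

τ ≈ 15.3 h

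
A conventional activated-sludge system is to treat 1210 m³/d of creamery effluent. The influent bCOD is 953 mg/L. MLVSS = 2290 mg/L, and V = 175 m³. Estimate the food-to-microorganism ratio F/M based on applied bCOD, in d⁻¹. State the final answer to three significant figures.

F/M = applied load / biomass = Q·S₀/(V·X) = 1210 × 953 / (175.0 × 2290) = 2.877 d⁻¹.

F/M ≈ 2.88 d⁻¹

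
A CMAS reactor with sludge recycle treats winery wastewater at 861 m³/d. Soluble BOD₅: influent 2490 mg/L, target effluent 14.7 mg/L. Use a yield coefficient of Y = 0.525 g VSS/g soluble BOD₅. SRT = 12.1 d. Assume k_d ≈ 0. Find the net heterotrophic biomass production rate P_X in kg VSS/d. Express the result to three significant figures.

P_X ≈ 1120 kg VSS/d

No decay correction is needed, so Y_obs = Y = 0.525.
Substrate removed = Q·(S₀ − S) = 861 m³/d × (2490 − 14.7) g/m³ = 2.13×10^6 g/d = 2131 kg/d.
P_X = Y_obs · Q(S₀ − S) = 0.5250 × 2131 = 1119 kg VSS/d.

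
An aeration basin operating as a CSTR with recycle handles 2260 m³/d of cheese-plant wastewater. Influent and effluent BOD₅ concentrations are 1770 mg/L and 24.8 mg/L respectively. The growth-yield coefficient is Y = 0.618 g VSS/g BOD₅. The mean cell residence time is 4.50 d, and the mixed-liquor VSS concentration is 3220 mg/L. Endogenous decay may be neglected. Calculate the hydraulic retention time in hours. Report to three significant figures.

τ ≈ 36.2 h

With k_d = 0 the design equation reduces to V = Y Q (S₀−S) θ_c / X = 0.618 × 2260 × (1770 − 24.8) × 4.50 / 3220 = 3406 m³.
Hydraulic retention time τ = V/Q = 3406 / 2260 = 1.507 d = 36.17 h.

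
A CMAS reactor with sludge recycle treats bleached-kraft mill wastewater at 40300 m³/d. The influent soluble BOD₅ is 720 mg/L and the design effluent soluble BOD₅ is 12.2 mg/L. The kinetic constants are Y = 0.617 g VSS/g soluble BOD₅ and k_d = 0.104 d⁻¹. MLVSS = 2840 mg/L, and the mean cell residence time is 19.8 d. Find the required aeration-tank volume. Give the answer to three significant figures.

From the SRT design equation V = Y Q (S₀−S) θ_c / [X (1 + k_d θ_c)] = 0.617 × 40300 × (720 − 12.2) × 19.8 / [2840 × (1 + 0.104 × 19.8)] = 3.48×10^8 / 8688 = 40109 m³.

V ≈ 40100 m³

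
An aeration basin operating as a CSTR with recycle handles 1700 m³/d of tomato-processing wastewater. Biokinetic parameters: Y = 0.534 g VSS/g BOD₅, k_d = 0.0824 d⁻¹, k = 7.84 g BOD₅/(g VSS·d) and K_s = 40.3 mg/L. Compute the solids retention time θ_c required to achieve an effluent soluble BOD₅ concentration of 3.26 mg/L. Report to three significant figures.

Specific growth rate at S = 3.26 mg/L: μ = YkS/(K_s+S) = 0.534·7.84·3.26/(40.3+3.26) = 0.3133 d⁻¹.
1/θ_c = 0.3133 − 0.0824 = 0.2309 d⁻¹, so θ_c = 4.331 d.

θ_c ≈ 4.33 d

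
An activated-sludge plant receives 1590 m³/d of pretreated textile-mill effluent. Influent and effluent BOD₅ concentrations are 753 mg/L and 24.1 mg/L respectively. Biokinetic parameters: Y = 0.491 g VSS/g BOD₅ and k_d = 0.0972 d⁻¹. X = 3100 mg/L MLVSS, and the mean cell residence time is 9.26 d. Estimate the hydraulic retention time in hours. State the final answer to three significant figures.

τ ≈ 13.5 h

Steady-state biomass mass balance: V·X·(1 + k_d·θ_c) = Y·Q·(S₀ − S)·θ_c, so V = 0.491 × 1590 × (753 − 24.1) × 9.26 / [3100 × (1 + 0.0972 × 9.26)] = 5.27×10^6 / 5890 = 894.6 m³.
Hydraulic retention time τ = V/Q = 894.6 / 1590 = 0.5626 d = 13.50 h.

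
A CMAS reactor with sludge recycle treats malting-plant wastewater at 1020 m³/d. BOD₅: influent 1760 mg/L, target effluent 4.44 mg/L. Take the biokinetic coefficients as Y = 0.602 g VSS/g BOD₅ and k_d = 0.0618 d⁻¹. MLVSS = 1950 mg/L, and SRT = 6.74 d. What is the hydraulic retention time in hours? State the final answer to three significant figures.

τ ≈ 61.9 h

Rearranging the biomass balance for a CMAS with decay, V = Y·Q·ΔS·θ_c / [X·(1+k_d θ_c)] = 0.602 × 1020 × (1760 − 4.44) × 6.74 / [1950 × (1 + 0.0618 × 6.74)] = 7.27×10^6 / 2762 = 2630 m³.
Hydraulic retention time τ = V/Q = 2630 / 1020 = 2.579 d = 61.89 h.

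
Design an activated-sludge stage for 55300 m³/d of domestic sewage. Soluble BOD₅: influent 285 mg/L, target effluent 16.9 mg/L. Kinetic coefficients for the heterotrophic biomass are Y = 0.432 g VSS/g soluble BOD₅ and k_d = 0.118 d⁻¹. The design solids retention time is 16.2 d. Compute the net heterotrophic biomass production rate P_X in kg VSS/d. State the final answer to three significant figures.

The observed yield is Y_obs = Y/(1 + k_d·θ_c) = 0.432 / (1 + 0.118 × 16.2) = 0.432 / 2.912 = 0.1484 g VSS per g soluble BOD₅ removed.
Substrate removed = Q·(S₀ − S) = 55300 m³/d × (285 − 16.9) g/m³ = 1.48×10^7 g/d = 14826 kg/d.
So the net sludge growth is P_X = 0.1484 × 14826 = 2200 kg VSS/d.

P_X ≈ 2200 kg VSS/d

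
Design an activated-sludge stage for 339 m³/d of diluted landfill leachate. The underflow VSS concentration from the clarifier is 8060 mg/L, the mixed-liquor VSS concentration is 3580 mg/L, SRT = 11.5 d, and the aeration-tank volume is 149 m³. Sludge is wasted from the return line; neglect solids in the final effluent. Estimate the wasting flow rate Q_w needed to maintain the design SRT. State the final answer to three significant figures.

Wasting from the return line (neglecting effluent solids): Q_w = V·X / (θ_c·X_r) = 149.0 × 3580 / (11.5 × 8060) = 5.755 m³/d.

Q_w ≈ 5.75 m³/d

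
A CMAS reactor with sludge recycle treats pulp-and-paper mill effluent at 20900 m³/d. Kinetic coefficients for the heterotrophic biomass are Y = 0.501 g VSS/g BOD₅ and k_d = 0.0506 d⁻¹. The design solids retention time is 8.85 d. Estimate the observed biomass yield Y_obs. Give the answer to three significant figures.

Y_obs = Y / (1 + k_d θ_c) = 0.501 / (1 + 0.0506 × 8.85) = 0.501 / 1.448 = 0.3460.

Y_obs ≈ 0.346 g VSS/g BOD₅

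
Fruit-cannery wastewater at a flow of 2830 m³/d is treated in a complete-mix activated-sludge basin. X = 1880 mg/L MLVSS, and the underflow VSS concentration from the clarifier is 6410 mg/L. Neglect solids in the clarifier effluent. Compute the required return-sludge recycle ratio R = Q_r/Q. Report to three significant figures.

Mass balance around the secondary clarifier (neglecting effluent solids): R = X / (X_r − X) = 1880 / (6410 − 1880) = 0.4150.

R ≈ 0.415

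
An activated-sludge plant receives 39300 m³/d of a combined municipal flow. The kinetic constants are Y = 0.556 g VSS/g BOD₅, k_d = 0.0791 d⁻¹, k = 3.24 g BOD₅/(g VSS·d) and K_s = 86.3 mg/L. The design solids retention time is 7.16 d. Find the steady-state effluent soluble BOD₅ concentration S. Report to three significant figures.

For a completely mixed reactor with recycle the Lawrence–McCarty relation gives S = K_s·(1 + k_d·θ_c) / [θ_c·(Y·k − k_d) − 1] = 86.3 × (1 + 0.0791 × 7.16) / [7.16 × (0.556 × 3.24 − 0.0791) − 1] = 135.2 / 11.33 = 11.93 mg/L.

S ≈ 11.9 mg/L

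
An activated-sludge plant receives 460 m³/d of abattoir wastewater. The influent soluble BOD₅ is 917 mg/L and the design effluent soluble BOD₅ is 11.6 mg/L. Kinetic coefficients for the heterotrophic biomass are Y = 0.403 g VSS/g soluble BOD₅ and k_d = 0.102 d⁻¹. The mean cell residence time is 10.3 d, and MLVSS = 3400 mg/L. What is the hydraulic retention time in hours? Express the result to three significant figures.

τ ≈ 12.9 h

Rearranging the biomass balance for a CMAS with decay, V = Y·Q·ΔS·θ_c / [X·(1+k_d θ_c)] = 0.403 × 460 × (917 − 11.6) × 10.3 / [3400 × (1 + 0.102 × 10.3)] = 1.73×10^6 / 6972 = 248.0 m³.
HRT = V/Q = 248.0 m³ / 460 m³·d⁻¹ = 0.5390 d × 24 = 12.94 h.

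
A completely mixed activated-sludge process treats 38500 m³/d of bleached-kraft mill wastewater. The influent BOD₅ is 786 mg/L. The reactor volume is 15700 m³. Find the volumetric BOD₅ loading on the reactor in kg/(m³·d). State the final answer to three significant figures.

Volumetric loading L_v = Q·S₀ / V = 38500 × 786 g/m³ / 15700 m³ = 1927 g/(m³·d) = 1.927 kg BOD₅/(m³·d).

L_v ≈ 1.93 kg BOD₅/(m³·d)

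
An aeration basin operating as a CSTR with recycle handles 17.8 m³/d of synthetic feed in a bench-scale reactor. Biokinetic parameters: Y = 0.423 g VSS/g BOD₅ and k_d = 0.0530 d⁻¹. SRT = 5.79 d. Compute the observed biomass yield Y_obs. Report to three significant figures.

Correct the yield for decay: Y_obs = Y/(1 + k_d θ_c) = 0.423 / (1 + 0.0530 × 5.79) = 0.423 / 1.307 = 0.3237.

Y_obs ≈ 0.324 g VSS/g BOD₅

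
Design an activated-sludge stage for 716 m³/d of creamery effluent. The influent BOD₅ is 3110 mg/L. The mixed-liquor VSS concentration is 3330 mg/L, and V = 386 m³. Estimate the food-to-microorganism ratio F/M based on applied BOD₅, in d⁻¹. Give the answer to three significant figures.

F/M = applied load / biomass = Q·S₀/(V·X) = 716 × 3110 / (386.0 × 3330) = 1.732 d⁻¹.

F/M ≈ 1.73 d⁻¹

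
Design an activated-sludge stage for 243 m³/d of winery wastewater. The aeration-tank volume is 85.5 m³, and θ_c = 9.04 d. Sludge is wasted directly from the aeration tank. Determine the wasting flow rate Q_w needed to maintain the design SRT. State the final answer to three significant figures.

Q_w ≈ 9.46 m³/d

Wasting from the aeration tank: Q_w = V / θ_c = 85.50 / 9.04 = 9.458 m³/d.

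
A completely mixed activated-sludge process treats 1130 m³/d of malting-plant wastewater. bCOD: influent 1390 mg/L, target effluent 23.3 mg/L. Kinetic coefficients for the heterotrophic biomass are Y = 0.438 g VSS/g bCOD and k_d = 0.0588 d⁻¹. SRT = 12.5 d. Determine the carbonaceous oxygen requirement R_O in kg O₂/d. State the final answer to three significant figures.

R_O ≈ 991 kg O₂/d

The observed yield is Y_obs = Y/(1 + k_d·θ_c) = 0.438 / (1 + 0.0588 × 12.5) = 0.438 / 1.735 = 0.2524 g VSS per g bCOD removed.
Substrate removed = Q·(S₀ − S) = 1130 m³/d × (1390 − 23.3) g/m³ = 1.54×10^6 g/d = 1544 kg/d.
Net sludge production P_X = 0.2524 × 1544 = 389.9 kg VSS/d.
R_O = Q·ΔS − 1.42 P_X = 1544 − 553.6 = 990.7 kg O₂/d.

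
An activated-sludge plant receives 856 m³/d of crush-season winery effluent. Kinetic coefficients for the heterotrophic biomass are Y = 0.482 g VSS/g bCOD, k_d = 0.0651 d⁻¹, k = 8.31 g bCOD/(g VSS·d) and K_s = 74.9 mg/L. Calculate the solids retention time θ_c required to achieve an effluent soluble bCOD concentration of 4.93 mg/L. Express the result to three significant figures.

θ_c ≈ 5.49 d

At the target effluent, Y k S/(K_s+S) = 0.482×8.31×4.93/79.83 = 0.2474 d⁻¹.
Then 1/θ_c = μ − k_d = 0.2474 − 0.0651 = 0.1823 d⁻¹, giving θ_c = 5.487 d.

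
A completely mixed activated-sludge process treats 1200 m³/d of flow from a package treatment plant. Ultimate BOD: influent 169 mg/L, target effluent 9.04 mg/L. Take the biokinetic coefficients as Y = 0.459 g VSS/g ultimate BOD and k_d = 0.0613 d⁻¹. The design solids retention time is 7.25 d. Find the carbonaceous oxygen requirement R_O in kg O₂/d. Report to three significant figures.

Observed yield with endogenous decay: Y_obs = Y / (1 + k_d·θ_c) = 0.459 / (1 + 0.0613 × 7.25) = 0.459 / 1.444 = 0.3178 g VSS/g ultimate BOD.
Substrate removed = Q·(S₀ − S) = 1200 m³/d × (169 − 9.04) g/m³ = 1.92×10^5 g/d = 192.0 kg/d.
Net sludge production P_X = 0.3178 × 192.0 = 61.00 kg VSS/d.
R_O = Q·ΔS − 1.42 P_X = 192.0 − 86.62 = 105.3 kg O₂/d.

R_O ≈ 105 kg O₂/d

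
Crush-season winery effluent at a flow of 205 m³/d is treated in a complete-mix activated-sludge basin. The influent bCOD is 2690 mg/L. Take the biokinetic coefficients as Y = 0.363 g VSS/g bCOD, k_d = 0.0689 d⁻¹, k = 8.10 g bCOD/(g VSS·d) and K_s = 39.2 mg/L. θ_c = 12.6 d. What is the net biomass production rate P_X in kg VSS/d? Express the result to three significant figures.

For a completely mixed reactor with recycle the Lawrence–McCarty relation gives S = K_s·(1 + k_d·θ_c) / [θ_c·(Y·k − k_d) − 1] = 39.2 × (1 + 0.0689 × 12.6) / [12.6 × (0.363 × 8.10 − 0.0689) − 1] = 73.23 / 35.18 = 2.082 mg/L.
Observed yield with endogenous decay: Y_obs = Y / (1 + k_d·θ_c) = 0.363 / (1 + 0.0689 × 12.6) = 0.363 / 1.868 = 0.1943 g VSS/g bCOD.
Q·(S₀ − S) = 205 × (2690 − 2.08) × 10⁻³ = 551.0 kg/d removed.
So the net sludge growth is P_X = 0.1943 × 551.0 = 107.1 kg VSS/d.

P_X ≈ 107 kg VSS/d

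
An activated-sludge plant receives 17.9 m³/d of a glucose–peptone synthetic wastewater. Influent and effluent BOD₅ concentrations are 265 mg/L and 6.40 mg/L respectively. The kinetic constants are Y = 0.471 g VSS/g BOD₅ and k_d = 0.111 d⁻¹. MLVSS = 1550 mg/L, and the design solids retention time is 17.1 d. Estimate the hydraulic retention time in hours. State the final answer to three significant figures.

τ ≈ 11.1 h

From the SRT design equation V = Y Q (S₀−S) θ_c / [X (1 + k_d θ_c)] = 0.471 × 17.9 × (265 − 6.40) × 17.1 / [1550 × (1 + 0.111 × 17.1)] = 3.73×10^4 / 4492 = 8.300 m³.
Hydraulic retention time τ = V/Q = 8.300 / 17.9 = 0.4637 d = 11.13 h.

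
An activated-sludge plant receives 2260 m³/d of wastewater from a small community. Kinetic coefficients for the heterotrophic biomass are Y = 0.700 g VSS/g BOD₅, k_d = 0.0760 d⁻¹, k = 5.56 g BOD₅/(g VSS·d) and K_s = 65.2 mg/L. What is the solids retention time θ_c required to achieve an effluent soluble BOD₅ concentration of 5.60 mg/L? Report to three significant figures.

Specific growth rate at S = 5.60 mg/L: μ = YkS/(K_s+S) = 0.700·5.56·5.60/(65.2+5.60) = 0.3078 d⁻¹.
1/θ_c = 0.3078 − 0.0760 = 0.2318 d⁻¹, so θ_c = 4.313 d.

θ_c ≈ 4.31 d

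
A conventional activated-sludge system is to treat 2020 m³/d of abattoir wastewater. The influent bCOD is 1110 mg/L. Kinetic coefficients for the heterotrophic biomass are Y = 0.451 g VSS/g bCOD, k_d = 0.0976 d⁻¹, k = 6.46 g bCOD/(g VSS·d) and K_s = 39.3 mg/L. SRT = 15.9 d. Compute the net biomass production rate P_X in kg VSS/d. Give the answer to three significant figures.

P_X ≈ 395 kg VSS/d

From the Monod/SRT balance for a CMAS, S = K_s·(1+k_d θ_c)/[θ_c·(Y k − k_d) − 1] = 39.3 × (1 + 0.0976 × 15.9) / [15.9 × (0.451 × 6.46 − 0.0976) − 1] = 100.3 / 43.77 = 2.291 mg/L.
Observed yield with endogenous decay: Y_obs = Y / (1 + k_d·θ_c) = 0.451 / (1 + 0.0976 × 15.9) = 0.451 / 2.552 = 0.1767 g VSS/g bCOD.
Mass of bCOD removed per day: Q(S₀ − S) = 2020 × 1108 g/m³ = 2238 kg/d.
Net biomass production P_X = Y_obs × Q·(S₀ − S) = 0.1767 × 2238 = 395.5 kg VSS/d.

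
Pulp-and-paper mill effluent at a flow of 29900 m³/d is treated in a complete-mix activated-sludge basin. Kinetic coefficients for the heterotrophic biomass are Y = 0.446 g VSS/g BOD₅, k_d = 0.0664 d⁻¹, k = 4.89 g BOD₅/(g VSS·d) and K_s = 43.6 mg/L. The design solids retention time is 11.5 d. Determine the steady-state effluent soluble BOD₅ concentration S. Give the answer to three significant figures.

S ≈ 3.30 mg/L

Effluent substrate depends only on kinetics and SRT: S = K_s(1 + k_d θ_c) / [θ_c(Yk − k_d) − 1] = 43.6 × (1 + 0.0664 × 11.5) / [11.5 × (0.446 × 4.89 − 0.0664) − 1] = 76.89 / 23.32 = 3.298 mg/L.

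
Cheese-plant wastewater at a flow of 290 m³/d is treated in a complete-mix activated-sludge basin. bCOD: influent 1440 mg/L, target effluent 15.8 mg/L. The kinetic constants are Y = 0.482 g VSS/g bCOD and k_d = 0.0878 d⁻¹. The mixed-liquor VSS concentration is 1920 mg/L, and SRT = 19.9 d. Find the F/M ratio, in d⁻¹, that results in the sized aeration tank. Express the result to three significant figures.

F/M ≈ 0.290 d⁻¹

From the SRT design equation V = Y Q (S₀−S) θ_c / [X (1 + k_d θ_c)] = 0.482 × 290 × (1440 − 15.8) × 19.9 / [1920 × (1 + 0.0878 × 19.9)] = 3.96×10^6 / 5275 = 751.1 m³.
F/M = applied load / biomass = Q·S₀/(V·X) = 290 × 1440 / (751.1 × 1920) = 0.2896 d⁻¹.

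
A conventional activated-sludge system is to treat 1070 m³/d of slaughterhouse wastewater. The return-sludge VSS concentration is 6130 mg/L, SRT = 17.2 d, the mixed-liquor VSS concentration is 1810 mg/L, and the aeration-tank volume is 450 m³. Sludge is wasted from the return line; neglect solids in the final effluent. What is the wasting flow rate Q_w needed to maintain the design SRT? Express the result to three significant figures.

Q_w ≈ 7.73 m³/d

θ_c = V·X/(Q_w·X_r) when wasting from the recycle, so Q_w = V·X/(θ_c·X_r) = 450.0 × 1810 / (17.2 × 6130) = 7.725 m³/d.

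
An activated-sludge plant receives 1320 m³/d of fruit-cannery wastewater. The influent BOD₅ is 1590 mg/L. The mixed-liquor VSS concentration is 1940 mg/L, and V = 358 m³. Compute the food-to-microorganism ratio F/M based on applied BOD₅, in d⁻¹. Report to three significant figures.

F/M ≈ 3.02 d⁻¹

F/M = applied load / biomass = Q·S₀/(V·X) = 1320 × 1590 / (358.0 × 1940) = 3.022 d⁻¹.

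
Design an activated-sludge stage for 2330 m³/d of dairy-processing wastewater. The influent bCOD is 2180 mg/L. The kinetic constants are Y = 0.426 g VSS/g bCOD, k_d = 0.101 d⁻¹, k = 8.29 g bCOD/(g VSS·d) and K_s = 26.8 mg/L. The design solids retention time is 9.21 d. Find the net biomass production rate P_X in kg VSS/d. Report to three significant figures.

From the Monod/SRT balance for a CMAS, S = K_s·(1+k_d θ_c)/[θ_c·(Y k − k_d) − 1] = 26.8 × (1 + 0.101 × 9.21) / [9.21 × (0.426 × 8.29 − 0.101) − 1] = 51.73 / 30.60 = 1.691 mg/L.
Correct the yield for decay: Y_obs = Y/(1 + k_d θ_c) = 0.426 / (1 + 0.101 × 9.21) = 0.426 / 1.930 = 0.2207.
ΔS = 2180 − 1.69 = 2178 mg/L, so the substrate removal rate is 2330 × 2178/1000 = 5075 kg bCOD/d.
So the net sludge growth is P_X = 0.2207 × 5075 = 1120 kg VSS/d.

P_X ≈ 1120 kg VSS/d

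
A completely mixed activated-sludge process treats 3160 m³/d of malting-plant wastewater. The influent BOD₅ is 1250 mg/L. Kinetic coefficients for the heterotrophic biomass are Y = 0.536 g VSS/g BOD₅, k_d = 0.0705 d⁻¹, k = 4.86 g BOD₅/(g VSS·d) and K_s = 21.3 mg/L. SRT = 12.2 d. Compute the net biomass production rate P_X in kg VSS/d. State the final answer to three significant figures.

P_X ≈ 1140 kg VSS/d

Effluent substrate depends only on kinetics and SRT: S = K_s(1 + k_d θ_c) / [θ_c(Yk − k_d) − 1] = 21.3 × (1 + 0.0705 × 12.2) / [12.2 × (0.536 × 4.86 − 0.0705) − 1] = 39.62 / 29.92 = 1.324 mg/L.
The observed yield is Y_obs = Y/(1 + k_d·θ_c) = 0.536 / (1 + 0.0705 × 12.2) = 0.536 / 1.860 = 0.2882 g VSS per g BOD₅ removed.
Mass of BOD₅ removed per day: Q(S₀ − S) = 3160 × 1249 g/m³ = 3946 kg/d.
P_X = Y_obs · Q(S₀ − S) = 0.2882 × 3946 = 1137 kg VSS/d.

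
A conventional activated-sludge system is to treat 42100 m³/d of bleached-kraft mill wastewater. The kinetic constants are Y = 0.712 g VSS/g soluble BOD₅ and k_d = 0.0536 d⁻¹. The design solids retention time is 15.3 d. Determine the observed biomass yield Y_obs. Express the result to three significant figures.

Correct the yield for decay: Y_obs = Y/(1 + k_d θ_c) = 0.712 / (1 + 0.0536 × 15.3) = 0.712 / 1.820 = 0.3912.

Y_obs ≈ 0.391 g VSS/g soluble BOD₅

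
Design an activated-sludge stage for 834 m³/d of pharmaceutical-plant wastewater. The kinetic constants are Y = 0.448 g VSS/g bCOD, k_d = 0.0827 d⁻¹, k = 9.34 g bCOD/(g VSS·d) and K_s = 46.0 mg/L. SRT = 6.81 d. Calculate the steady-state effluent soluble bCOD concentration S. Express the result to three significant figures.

For a completely mixed reactor with recycle the Lawrence–McCarty relation gives S = K_s·(1 + k_d·θ_c) / [θ_c·(Y·k − k_d) − 1] = 46.0 × (1 + 0.0827 × 6.81) / [6.81 × (0.448 × 9.34 − 0.0827) − 1] = 71.91 / 26.93 = 2.670 mg/L.

S ≈ 2.67 mg/L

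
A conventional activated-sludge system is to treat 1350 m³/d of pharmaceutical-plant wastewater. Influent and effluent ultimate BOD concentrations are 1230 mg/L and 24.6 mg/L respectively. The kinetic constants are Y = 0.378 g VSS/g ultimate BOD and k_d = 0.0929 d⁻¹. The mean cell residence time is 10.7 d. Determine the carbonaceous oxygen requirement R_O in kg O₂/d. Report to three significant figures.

R_O ≈ 1190 kg O₂/d

The observed yield is Y_obs = Y/(1 + k_d·θ_c) = 0.378 / (1 + 0.0929 × 10.7) = 0.378 / 1.994 = 0.1896 g VSS per g ultimate BOD removed.
ΔS = 1230 − 24.6 = 1205 mg/L, so the substrate removal rate is 1350 × 1205/1000 = 1627 kg ultimate BOD/d.
Net sludge production P_X = 0.1896 × 1627 = 308.5 kg VSS/d.
R_O = Q·ΔS − 1.42 P_X = 1627 − 438.0 = 1189 kg O₂/d.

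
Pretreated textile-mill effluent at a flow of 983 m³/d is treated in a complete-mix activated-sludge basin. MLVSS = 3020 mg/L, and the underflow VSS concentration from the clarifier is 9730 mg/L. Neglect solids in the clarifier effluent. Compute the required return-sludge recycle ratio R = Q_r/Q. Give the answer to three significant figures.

R ≈ 0.450

Solids balance on the clarifier gives (1+R)X = R·X_r, so R = X/(X_r − X) = 3020 / (9730 − 3020) = 0.4501.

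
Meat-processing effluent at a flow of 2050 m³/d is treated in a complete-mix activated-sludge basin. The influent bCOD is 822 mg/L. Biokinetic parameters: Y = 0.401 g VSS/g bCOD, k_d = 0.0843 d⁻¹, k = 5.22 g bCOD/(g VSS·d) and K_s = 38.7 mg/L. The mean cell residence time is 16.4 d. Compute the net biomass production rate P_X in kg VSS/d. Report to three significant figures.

Effluent substrate depends only on kinetics and SRT: S = K_s(1 + k_d θ_c) / [θ_c(Yk − k_d) − 1] = 38.7 × (1 + 0.0843 × 16.4) / [16.4 × (0.401 × 5.22 − 0.0843) − 1] = 92.20 / 31.95 = 2.886 mg/L.
The observed yield is Y_obs = Y/(1 + k_d·θ_c) = 0.401 / (1 + 0.0843 × 16.4) = 0.401 / 2.383 = 0.1683 g VSS per g bCOD removed.
Mass of bCOD removed per day: Q(S₀ − S) = 2050 × 819.1 g/m³ = 1679 kg/d.
So the net sludge growth is P_X = 0.1683 × 1679 = 282.6 kg VSS/d.

P_X ≈ 283 kg VSS/d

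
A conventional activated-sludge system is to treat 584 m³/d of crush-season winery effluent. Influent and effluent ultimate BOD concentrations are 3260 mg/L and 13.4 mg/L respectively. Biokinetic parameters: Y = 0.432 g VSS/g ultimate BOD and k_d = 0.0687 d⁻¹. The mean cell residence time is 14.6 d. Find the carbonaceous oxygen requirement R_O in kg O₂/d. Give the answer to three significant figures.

R_O ≈ 1320 kg O₂/d

Observed yield with endogenous decay: Y_obs = Y / (1 + k_d·θ_c) = 0.432 / (1 + 0.0687 × 14.6) = 0.432 / 2.003 = 0.2157 g VSS/g ultimate BOD.
Substrate removed = Q·(S₀ − S) = 584 m³/d × (3260 − 13.4) g/m³ = 1.9×10^6 g/d = 1896 kg/d.
P_X = Y_obs·Q·(S₀ − S) = 0.2157 × 1896 = 408.9 kg VSS/d.
R_O = Q·(S₀ − S) − 1.42·P_X = 1896 − 1.42 × 408.9 = 1315 kg O₂/d.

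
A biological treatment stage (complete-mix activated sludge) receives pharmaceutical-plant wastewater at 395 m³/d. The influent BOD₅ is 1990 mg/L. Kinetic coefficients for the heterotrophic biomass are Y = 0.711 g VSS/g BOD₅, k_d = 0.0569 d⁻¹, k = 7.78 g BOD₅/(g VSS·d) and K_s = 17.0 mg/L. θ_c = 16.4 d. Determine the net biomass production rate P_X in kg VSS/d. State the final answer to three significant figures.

From the Monod/SRT balance for a CMAS, S = K_s·(1+k_d θ_c)/[θ_c·(Y k − k_d) − 1] = 17.0 × (1 + 0.0569 × 16.4) / [16.4 × (0.711 × 7.78 − 0.0569) − 1] = 32.86 / 88.78 = 0.3702 mg/L.
Observed yield with endogenous decay: Y_obs = Y / (1 + k_d·θ_c) = 0.711 / (1 + 0.0569 × 16.4) = 0.711 / 1.933 = 0.3678 g VSS/g BOD₅.
Substrate removed = Q·(S₀ − S) = 395 m³/d × (1990 − 0.370) g/m³ = 7.86×10^5 g/d = 785.9 kg/d.
So the net sludge growth is P_X = 0.3678 × 785.9 = 289.0 kg VSS/d.

P_X ≈ 289 kg VSS/d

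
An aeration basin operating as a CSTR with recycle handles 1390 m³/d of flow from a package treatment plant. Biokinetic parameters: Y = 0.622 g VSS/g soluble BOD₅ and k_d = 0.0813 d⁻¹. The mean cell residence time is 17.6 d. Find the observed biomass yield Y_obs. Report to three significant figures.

The observed yield is Y_obs = Y/(1 + k_d·θ_c) = 0.622 / (1 + 0.0813 × 17.6) = 0.622 / 2.431 = 0.2559 g VSS per g soluble BOD₅ removed.

Y_obs ≈ 0.256 g VSS/g soluble BOD₅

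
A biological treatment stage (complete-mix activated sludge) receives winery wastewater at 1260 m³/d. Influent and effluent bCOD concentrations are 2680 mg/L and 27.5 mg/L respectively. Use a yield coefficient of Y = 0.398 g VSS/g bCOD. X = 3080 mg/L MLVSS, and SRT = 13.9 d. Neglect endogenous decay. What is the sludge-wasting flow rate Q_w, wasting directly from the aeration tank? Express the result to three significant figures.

Q_w ≈ 432 m³/d

With k_d = 0 the design equation reduces to V = Y Q (S₀−S) θ_c / X = 0.398 × 1260 × (2680 − 27.5) × 13.9 / 3080 = 6003 m³.
For wasting at MLVSS concentration, Q_w = V/θ_c = 6003/13.9 = 431.9 m³/d.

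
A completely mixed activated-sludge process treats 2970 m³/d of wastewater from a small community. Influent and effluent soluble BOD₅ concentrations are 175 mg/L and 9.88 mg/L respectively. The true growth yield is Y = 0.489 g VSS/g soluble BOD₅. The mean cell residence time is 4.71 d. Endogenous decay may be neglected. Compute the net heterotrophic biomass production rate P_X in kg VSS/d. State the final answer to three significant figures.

With endogenous decay neglected, the observed yield equals the true yield: Y_obs = Y = 0.489 g VSS/g soluble BOD₅.
Substrate removed = Q·(S₀ − S) = 2970 m³/d × (175 − 9.88) g/m³ = 4.9×10^5 g/d = 490.4 kg/d.
Biomass produced: P_X = Y_obs·Q·ΔS = 0.4890 × 490.4 ≈ 239.8 kg VSS/d.

P_X ≈ 240 kg VSS/d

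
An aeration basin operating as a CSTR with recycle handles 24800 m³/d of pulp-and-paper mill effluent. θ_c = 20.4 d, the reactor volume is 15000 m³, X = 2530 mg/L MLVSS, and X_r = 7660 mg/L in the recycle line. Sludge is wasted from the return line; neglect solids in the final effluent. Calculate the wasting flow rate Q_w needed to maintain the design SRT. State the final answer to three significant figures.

Q_w ≈ 243 m³/d

θ_c = V·X/(Q_w·X_r) when wasting from the recycle, so Q_w = V·X/(θ_c·X_r) = 15000 × 2530 / (20.4 × 7660) = 242.9 m³/d.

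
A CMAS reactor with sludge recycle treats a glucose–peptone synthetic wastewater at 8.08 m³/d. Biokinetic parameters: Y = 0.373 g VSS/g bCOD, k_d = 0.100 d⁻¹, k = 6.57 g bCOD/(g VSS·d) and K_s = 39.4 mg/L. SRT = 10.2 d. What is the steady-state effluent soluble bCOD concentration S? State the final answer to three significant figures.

From the Monod/SRT balance for a CMAS, S = K_s·(1+k_d θ_c)/[θ_c·(Y k − k_d) − 1] = 39.4 × (1 + 0.100 × 10.2) / [10.2 × (0.373 × 6.57 − 0.100) − 1] = 79.59 / 22.98 = 3.464 mg/L.

S ≈ 3.46 mg/L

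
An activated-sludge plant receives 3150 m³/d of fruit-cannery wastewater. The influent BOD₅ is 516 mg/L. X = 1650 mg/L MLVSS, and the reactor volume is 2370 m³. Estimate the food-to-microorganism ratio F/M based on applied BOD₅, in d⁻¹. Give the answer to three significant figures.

F/M = Q·S₀ / (V·X) = 3150 × 516 / (2370 × 1650) = 0.4157 g BOD₅·(g VSS·d)⁻¹.

F/M ≈ 0.416 d⁻¹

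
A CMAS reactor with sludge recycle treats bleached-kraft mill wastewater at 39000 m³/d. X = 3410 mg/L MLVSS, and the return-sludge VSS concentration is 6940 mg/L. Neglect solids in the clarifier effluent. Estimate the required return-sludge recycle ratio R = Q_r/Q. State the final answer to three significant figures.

R ≈ 0.966

Solids balance on the clarifier gives (1+R)X = R·X_r, so R = X/(X_r − X) = 3410 / (6940 − 3410) = 0.9660.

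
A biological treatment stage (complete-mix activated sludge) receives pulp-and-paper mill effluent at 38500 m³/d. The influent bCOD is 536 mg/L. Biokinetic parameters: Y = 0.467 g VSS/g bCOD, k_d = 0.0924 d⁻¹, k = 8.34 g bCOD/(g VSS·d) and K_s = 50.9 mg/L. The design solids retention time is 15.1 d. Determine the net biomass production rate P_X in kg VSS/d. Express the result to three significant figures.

P_X ≈ 4010 kg VSS/d

For a completely mixed reactor with recycle the Lawrence–McCarty relation gives S = K_s·(1 + k_d·θ_c) / [θ_c·(Y·k − k_d) − 1] = 50.9 × (1 + 0.0924 × 15.1) / [15.1 × (0.467 × 8.34 − 0.0924) − 1] = 121.9 / 56.42 = 2.161 mg/L.
Y_obs = Y / (1 + k_d θ_c) = 0.467 / (1 + 0.0924 × 15.1) = 0.467 / 2.395 = 0.1950.
Q·(S₀ − S) = 38500 × (536 − 2.16) × 10⁻³ = 20553 kg/d removed.
Net biomass production P_X = Y_obs × Q·(S₀ − S) = 0.1950 × 20553 = 4007 kg VSS/d.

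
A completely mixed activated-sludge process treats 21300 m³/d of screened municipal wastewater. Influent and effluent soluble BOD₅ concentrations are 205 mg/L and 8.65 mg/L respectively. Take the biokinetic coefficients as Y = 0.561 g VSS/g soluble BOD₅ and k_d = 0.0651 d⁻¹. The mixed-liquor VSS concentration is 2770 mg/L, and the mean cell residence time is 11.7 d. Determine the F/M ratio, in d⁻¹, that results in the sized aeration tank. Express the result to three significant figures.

F/M ≈ 0.280 d⁻¹

Steady-state biomass mass balance: V·X·(1 + k_d·θ_c) = Y·Q·(S₀ − S)·θ_c, so V = 0.561 × 21300 × (205 − 8.65) × 11.7 / [2770 × (1 + 0.0651 × 11.7)] = 2.75×10^7 / 4880 = 5625 m³.
F/M = Q·S₀ / (V·X) = 21300 × 205 / (5625 × 2770) = 0.2802 g soluble BOD₅·(g VSS·d)⁻¹.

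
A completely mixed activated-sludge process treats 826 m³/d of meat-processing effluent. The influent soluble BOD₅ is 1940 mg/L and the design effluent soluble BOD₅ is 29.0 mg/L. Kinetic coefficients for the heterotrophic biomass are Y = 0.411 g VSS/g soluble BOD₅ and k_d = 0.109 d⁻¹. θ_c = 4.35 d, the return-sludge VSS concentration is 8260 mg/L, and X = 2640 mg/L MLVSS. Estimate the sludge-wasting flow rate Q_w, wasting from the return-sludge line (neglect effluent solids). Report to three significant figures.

Q_w ≈ 53.3 m³/d

Rearranging the biomass balance for a CMAS with decay, V = Y·Q·ΔS·θ_c / [X·(1+k_d θ_c)] = 0.411 × 826 × (1940 − 29.0) × 4.35 / [2640 × (1 + 0.109 × 4.35)] = 2.82×10^6 / 3892 = 725.1 m³.
θ_c = V·X/(Q_w·X_r) when wasting from the recycle, so Q_w = V·X/(θ_c·X_r) = 725.1 × 2640 / (4.35 × 8260) = 53.28 m³/d.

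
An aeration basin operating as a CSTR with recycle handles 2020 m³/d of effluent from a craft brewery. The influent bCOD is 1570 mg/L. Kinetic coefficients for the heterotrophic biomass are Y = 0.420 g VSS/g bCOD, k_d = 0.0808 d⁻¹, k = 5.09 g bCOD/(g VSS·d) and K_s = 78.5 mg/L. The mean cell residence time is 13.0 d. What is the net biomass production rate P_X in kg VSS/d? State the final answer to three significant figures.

For a completely mixed reactor with recycle the Lawrence–McCarty relation gives S = K_s·(1 + k_d·θ_c) / [θ_c·(Y·k − k_d) − 1] = 78.5 × (1 + 0.0808 × 13.0) / [13.0 × (0.420 × 5.09 − 0.0808) − 1] = 161.0 / 25.74 = 6.253 mg/L.
Y_obs = Y / (1 + k_d θ_c) = 0.420 / (1 + 0.0808 × 13.0) = 0.420 / 2.050 = 0.2048.
Mass of bCOD removed per day: Q(S₀ − S) = 2020 × 1564 g/m³ = 3159 kg/d.
Biomass produced: P_X = Y_obs·Q·ΔS = 0.2048 × 3159 ≈ 647.0 kg VSS/d.

P_X ≈ 647 kg VSS/d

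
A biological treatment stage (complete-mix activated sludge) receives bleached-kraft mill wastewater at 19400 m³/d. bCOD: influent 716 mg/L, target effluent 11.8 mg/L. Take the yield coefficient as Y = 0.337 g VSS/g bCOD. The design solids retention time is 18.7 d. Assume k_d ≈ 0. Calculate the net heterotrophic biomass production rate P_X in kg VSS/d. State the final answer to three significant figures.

P_X ≈ 4600 kg VSS/d

No decay correction is needed, so Y_obs = Y = 0.337.
Q·(S₀ − S) = 19400 × (716 − 11.8) × 10⁻³ = 13661 kg/d removed.
Biomass produced: P_X = Y_obs·Q·ΔS = 0.3370 × 13661 ≈ 4604 kg VSS/d.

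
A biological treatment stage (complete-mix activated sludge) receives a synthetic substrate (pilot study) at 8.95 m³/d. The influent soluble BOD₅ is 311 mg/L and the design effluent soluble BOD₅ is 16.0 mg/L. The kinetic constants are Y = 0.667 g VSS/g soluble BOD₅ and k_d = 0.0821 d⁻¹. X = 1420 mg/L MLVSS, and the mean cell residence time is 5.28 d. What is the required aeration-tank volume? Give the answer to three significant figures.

V ≈ 4.57 m³

Steady-state biomass mass balance: V·X·(1 + k_d·θ_c) = Y·Q·(S₀ − S)·θ_c, so V = 0.667 × 8.95 × (311 − 16.0) × 5.28 / [1420 × (1 + 0.0821 × 5.28)] = 9.3×10^3 / 2036 = 4.568 m³.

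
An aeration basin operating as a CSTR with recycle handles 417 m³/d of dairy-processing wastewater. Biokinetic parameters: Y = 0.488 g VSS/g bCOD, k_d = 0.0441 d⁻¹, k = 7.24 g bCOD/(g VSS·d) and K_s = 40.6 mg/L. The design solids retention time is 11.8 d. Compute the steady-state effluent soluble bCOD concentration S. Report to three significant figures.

S ≈ 1.54 mg/L

Effluent substrate depends only on kinetics and SRT: S = K_s(1 + k_d θ_c) / [θ_c(Yk − k_d) − 1] = 40.6 × (1 + 0.0441 × 11.8) / [11.8 × (0.488 × 7.24 − 0.0441) − 1] = 61.73 / 40.17 = 1.537 mg/L.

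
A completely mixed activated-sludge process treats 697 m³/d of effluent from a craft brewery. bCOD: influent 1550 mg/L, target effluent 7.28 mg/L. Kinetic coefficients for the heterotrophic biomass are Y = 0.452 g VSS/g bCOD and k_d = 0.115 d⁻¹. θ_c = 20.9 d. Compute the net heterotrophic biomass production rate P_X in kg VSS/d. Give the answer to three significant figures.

P_X ≈ 143 kg VSS/d

The observed yield is Y_obs = Y/(1 + k_d·θ_c) = 0.452 / (1 + 0.115 × 20.9) = 0.452 / 3.403 = 0.1328 g VSS per g bCOD removed.
ΔS = 1550 − 7.28 = 1543 mg/L, so the substrate removal rate is 697 × 1543/1000 = 1075 kg bCOD/d.
Net biomass production P_X = Y_obs × Q·(S₀ − S) = 0.1328 × 1075 = 142.8 kg VSS/d.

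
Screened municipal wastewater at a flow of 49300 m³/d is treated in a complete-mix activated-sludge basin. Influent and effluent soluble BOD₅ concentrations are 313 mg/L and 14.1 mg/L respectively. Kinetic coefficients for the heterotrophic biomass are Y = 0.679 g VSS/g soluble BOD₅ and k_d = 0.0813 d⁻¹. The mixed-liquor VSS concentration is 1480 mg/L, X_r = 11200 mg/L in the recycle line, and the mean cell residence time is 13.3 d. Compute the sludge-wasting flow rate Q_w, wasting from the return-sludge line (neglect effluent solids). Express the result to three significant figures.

Q_w ≈ 429 m³/d

Rearranging the biomass balance for a CMAS with decay, V = Y·Q·ΔS·θ_c / [X·(1+k_d θ_c)] = 0.679 × 49300 × (313 − 14.1) × 13.3 / [1480 × (1 + 0.0813 × 13.3)] = 1.33×10^8 / 3080 = 43202 m³.
θ_c = V·X/(Q_w·X_r) when wasting from the recycle, so Q_w = V·X/(θ_c·X_r) = 43202 × 1480 / (13.3 × 11200) = 429.2 m³/d.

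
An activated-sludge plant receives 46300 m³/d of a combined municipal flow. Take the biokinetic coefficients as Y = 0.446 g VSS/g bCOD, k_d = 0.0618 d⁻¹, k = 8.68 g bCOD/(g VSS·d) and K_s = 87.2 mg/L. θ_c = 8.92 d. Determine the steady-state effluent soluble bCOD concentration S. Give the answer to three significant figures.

S ≈ 4.10 mg/L

From the Monod/SRT balance for a CMAS, S = K_s·(1+k_d θ_c)/[θ_c·(Y k − k_d) − 1] = 87.2 × (1 + 0.0618 × 8.92) / [8.92 × (0.446 × 8.68 − 0.0618) − 1] = 135.3 / 32.98 = 4.101 mg/L.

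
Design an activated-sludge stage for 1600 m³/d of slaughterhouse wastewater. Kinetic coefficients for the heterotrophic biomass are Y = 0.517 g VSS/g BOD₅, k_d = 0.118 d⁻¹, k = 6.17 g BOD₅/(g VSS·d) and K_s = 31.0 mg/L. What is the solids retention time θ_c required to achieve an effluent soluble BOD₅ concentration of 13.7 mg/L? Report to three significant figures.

Specific growth rate at S = 13.7 mg/L: μ = YkS/(K_s+S) = 0.517·6.17·13.7/(31.0+13.7) = 0.9777 d⁻¹.
Then 1/θ_c = μ − k_d = 0.9777 − 0.118 = 0.8597 d⁻¹, giving θ_c = 1.163 d.

θ_c ≈ 1.16 d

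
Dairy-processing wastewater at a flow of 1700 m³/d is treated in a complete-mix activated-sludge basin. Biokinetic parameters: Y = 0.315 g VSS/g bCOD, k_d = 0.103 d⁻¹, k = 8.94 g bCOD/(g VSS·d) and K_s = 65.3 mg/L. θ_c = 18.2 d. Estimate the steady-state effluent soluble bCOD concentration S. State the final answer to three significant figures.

Effluent substrate depends only on kinetics and SRT: S = K_s(1 + k_d θ_c) / [θ_c(Yk − k_d) − 1] = 65.3 × (1 + 0.103 × 18.2) / [18.2 × (0.315 × 8.94 − 0.103) − 1] = 187.7 / 48.38 = 3.880 mg/L.

S ≈ 3.88 mg/L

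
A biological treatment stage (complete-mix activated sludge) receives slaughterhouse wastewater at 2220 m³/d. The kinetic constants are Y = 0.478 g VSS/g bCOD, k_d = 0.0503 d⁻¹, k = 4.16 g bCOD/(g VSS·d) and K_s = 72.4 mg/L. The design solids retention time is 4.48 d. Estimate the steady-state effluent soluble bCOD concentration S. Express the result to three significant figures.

For a completely mixed reactor with recycle the Lawrence–McCarty relation gives S = K_s·(1 + k_d·θ_c) / [θ_c·(Y·k − k_d) − 1] = 72.4 × (1 + 0.0503 × 4.48) / [4.48 × (0.478 × 4.16 − 0.0503) − 1] = 88.71 / 7.683 = 11.55 mg/L.

S ≈ 11.5 mg/L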